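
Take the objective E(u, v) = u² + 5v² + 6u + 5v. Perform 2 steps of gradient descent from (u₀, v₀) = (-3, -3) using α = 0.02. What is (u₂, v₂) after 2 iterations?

(-3, -2.1)

∇E = (2u + 6, 10v + 5)
Step 1: at (-3, -3), ∇E = (0, -25) → (-3, -3) − 0.02·(0, -25) = (-3, -2.5)
Step 2: at (-3, -2.5), ∇E = (0, -20) → (-3, -2.5) − 0.02·(0, -20) = (-3, -2.1)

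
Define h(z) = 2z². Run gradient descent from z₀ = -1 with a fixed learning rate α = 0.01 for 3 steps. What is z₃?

-0.884736

h′(z) = 4z
z₁ = -1 − 0.01·(-4) = -0.96
z₂ = -0.96 − 0.01·(-3.84) = -0.9216
z₃ = -0.9216 − 0.01·(-3.6864) = -0.884736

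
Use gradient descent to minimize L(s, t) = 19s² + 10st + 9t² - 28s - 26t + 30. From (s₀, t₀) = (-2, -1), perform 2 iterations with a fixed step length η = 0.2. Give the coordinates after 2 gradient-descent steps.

(-155.28, -67.08)

∇L = (38s + 10t - 28, 10s + 18t - 26)
(s₁, t₁) = (-2, -1) − 0.2·(-114, -64) = (20.8, 11.8)
(s₂, t₂) = (20.8, 11.8) − 0.2·(880.4, 394.4) = (-155.28, -67.08)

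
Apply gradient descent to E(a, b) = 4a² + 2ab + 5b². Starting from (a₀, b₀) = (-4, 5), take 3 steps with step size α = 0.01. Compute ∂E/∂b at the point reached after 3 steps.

∇E = (8a + 2b, 2a + 10b)
Step 1: at (-4, 5), ∇E = (-22, 42) → (-4, 5) − 0.01·(-22, 42) = (-3.78, 4.58)
Step 2: at (-3.78, 4.58), ∇E = (-21.08, 38.24) → (-3.78, 4.58) − 0.01·(-21.08, 38.24) = (-3.5692, 4.1976)
Step 3: at (-3.5692, 4.1976), ∇E = (-20.1584, 34.8376) → (-3.5692, 4.1976) − 0.01·(-20.1584, 34.8376) = (-3.367616, 3.849224)
∂E/∂b at (-3.367616, 3.849224) = 31.757008

31.757008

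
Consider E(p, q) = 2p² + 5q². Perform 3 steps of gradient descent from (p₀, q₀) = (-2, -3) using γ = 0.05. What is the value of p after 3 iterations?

-1.024

∇E = (4p, 10q)
(p₁, q₁) = (-2, -3) − 0.05·(-8, -30) = (-1.6, -1.5)
(p₂, q₂) = (-1.6, -1.5) − 0.05·(-6.4, -15) = (-1.28, -0.75)
(p₃, q₃) = (-1.28, -0.75) − 0.05·(-5.12, -7.5) = (-1.024, -0.375)
p = -1.024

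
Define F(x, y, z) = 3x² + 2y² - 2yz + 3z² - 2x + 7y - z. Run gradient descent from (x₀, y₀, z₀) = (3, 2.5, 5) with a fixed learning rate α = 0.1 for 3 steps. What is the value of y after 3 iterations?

0.14

∇F = (6x - 2, 4y - 2z + 7, -2y + 6z - 1)
(x₁, y₁, z₁) = (3, 2.5, 5) − 0.1·(16, 7, 24) = (1.4, 1.8, 2.6)
(x₂, y₂, z₂) = (1.4, 1.8, 2.6) − 0.1·(6.4, 9, 11) = (0.76, 0.9, 1.5)
(x₃, y₃, z₃) = (0.76, 0.9, 1.5) − 0.1·(2.56, 7.6, 6.2) = (0.504, 0.14, 0.88)
y = 0.14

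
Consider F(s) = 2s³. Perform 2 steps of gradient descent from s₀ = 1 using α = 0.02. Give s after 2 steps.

F′(s) = 6s²
s₁ = 1 − 0.02·6 = 0.88
s₂ = 0.88 − 0.02·4.6464 = 0.787072

0.787072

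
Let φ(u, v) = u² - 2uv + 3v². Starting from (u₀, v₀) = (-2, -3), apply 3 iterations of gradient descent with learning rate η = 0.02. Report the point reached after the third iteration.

(-2.08352, -2.260864)

∇φ = (2u - 2v, -2u + 6v)
Step 1: at (-2, -3), ∇φ = (2, -14) → (-2, -3) − 0.02·(2, -14) = (-2.04, -2.72)
Step 2: at (-2.04, -2.72), ∇φ = (1.36, -12.24) → (-2.04, -2.72) − 0.02·(1.36, -12.24) = (-2.0672, -2.4752)
Step 3: at (-2.0672, -2.4752), ∇φ = (0.816, -10.7168) → (-2.0672, -2.4752) − 0.02·(0.816, -10.7168) = (-2.08352, -2.260864)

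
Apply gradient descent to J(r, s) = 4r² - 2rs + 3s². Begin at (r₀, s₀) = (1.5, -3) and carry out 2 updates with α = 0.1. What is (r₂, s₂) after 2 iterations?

(-0.24, -0.42)

∇J = (8r - 2s, -2r + 6s)
Step 1: at (1.5, -3), ∇J = (18, -21) → (1.5, -3) − 0.1·(18, -21) = (-0.3, -0.9)
Step 2: at (-0.3, -0.9), ∇J = (-0.6, -4.8) → (-0.3, -0.9) − 0.1·(-0.6, -4.8) = (-0.24, -0.42)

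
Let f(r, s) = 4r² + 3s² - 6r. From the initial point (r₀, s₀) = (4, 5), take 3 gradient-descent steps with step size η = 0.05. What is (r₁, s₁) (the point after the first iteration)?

∇f = (8r - 6, 6s)
(r₁, s₁) = (4, 5) − 0.05·(26, 30) = (2.7, 3.5)

(2.7, 3.5)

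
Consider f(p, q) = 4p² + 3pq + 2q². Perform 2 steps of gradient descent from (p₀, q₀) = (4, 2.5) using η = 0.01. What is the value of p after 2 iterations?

∇f = (8p + 3q, 3p + 4q)
Step 1: at (4, 2.5), ∇f = (39.5, 22) → (4, 2.5) − 0.01·(39.5, 22) = (3.605, 2.28)
Step 2: at (3.605, 2.28), ∇f = (35.68, 19.935) → (3.605, 2.28) − 0.01·(35.68, 19.935) = (3.2482, 2.08065)
p = 3.2482

3.2482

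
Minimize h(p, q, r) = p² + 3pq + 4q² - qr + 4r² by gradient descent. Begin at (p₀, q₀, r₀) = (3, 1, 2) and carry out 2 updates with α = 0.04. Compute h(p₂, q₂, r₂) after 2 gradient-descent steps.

9.48595968

∇h = (2p + 3q, 3p + 8q - r, -q + 8r)
Step 1: at (3, 1, 2), ∇h = (9, 15, 15) → (3, 1, 2) − 0.04·(9, 15, 15) = (2.64, 0.4, 1.4)
Step 2: at (2.64, 0.4, 1.4), ∇h = (6.48, 9.72, 10.8) → (2.64, 0.4, 1.4) − 0.04·(6.48, 9.72, 10.8) = (2.3808, 0.0112, 0.968)
h(2.3808, 0.0112, 0.968) = 9.48595968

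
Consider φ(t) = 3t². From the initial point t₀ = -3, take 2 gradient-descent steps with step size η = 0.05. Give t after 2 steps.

-1.47

φ′(t) = 6t
t₁ = -3 − 0.05·(-18) = -2.1
t₂ = -2.1 − 0.05·(-12.6) = -1.47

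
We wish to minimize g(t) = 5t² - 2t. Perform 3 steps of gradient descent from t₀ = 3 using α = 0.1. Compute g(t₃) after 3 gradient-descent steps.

g′(t) = 10t - 2
t₁ = 3 − 0.1·28 = 0.2
t₂ = 0.2 − 0.1·0 = 0.2
t₃ = 0.2 − 0.1·0 = 0.2
g(0.2) = -0.2

-0.2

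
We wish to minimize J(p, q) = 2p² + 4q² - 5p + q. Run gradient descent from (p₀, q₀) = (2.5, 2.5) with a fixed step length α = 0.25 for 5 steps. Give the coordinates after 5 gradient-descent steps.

(1.25, -2.75)

∇J = (4p - 5, 8q + 1)
(p₁, q₁) = (2.5, 2.5) − 0.25·(5, 21) = (1.25, -2.75)
(p₂, q₂) = (1.25, -2.75) − 0.25·(0, -21) = (1.25, 2.5)
(p₃, q₃) = (1.25, 2.5) − 0.25·(0, 21) = (1.25, -2.75)
(p₄, q₄) = (1.25, -2.75) − 0.25·(0, -21) = (1.25, 2.5)
(p₅, q₅) = (1.25, 2.5) − 0.25·(0, 21) = (1.25, -2.75)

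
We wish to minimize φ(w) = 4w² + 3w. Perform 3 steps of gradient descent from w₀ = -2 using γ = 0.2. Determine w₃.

φ′(w) = 8w + 3
Step 1: φ′(-2) = -13; w₁ = -2 − 0.2·(-13) = 0.6
Step 2: φ′(0.6) = 7.8; w₂ = 0.6 − 0.2·7.8 = -0.96
Step 3: φ′(-0.96) = -4.68; w₃ = -0.96 − 0.2·(-4.68) = -0.024

-0.024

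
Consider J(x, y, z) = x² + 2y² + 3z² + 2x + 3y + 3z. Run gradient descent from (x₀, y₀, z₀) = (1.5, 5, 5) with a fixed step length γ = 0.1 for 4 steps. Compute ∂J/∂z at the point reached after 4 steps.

0.8448

∇J = (2x + 2, 4y + 3, 6z + 3)
Step 1: at (1.5, 5, 5), ∇J = (5, 23, 33) → (1.5, 5, 5) − 0.1·(5, 23, 33) = (1, 2.7, 1.7)
Step 2: at (1, 2.7, 1.7), ∇J = (4, 13.8, 13.2) → (1, 2.7, 1.7) − 0.1·(4, 13.8, 13.2) = (0.6, 1.32, 0.38)
Step 3: at (0.6, 1.32, 0.38), ∇J = (3.2, 8.28, 5.28) → (0.6, 1.32, 0.38) − 0.1·(3.2, 8.28, 5.28) = (0.28, 0.492, -0.148)
Step 4: at (0.28, 0.492, -0.148), ∇J = (2.56, 4.968, 2.112) → (0.28, 0.492, -0.148) − 0.1·(2.56, 4.968, 2.112) = (0.024, -0.0048, -0.3592)
∂J/∂z at (0.024, -0.0048, -0.3592) = 0.8448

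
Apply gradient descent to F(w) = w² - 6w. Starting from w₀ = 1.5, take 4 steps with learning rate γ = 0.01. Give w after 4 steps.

1.61644776

F′(w) = 2w - 6
w₁ = 1.5 − 0.01·(-3) = 1.53
w₂ = 1.53 − 0.01·(-2.94) = 1.5594
w₃ = 1.5594 − 0.01·(-2.8812) = 1.588212
w₄ = 1.588212 − 0.01·(-2.823576) = 1.61644776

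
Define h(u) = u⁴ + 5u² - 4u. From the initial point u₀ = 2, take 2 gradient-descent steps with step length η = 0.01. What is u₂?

h′(u) = 4u³ + 10u - 4
u₁ = 2 − 0.01·48 = 1.52
u₂ = 1.52 − 0.01·25.247232 = 1.26752768

1.26752768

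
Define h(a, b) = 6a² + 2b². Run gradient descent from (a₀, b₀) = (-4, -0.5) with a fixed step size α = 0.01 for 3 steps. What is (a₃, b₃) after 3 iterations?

(-2.725888, -0.442368)

∇h = (12a, 4b)
Step 1: at (-4, -0.5), ∇h = (-48, -2) → (-4, -0.5) − 0.01·(-48, -2) = (-3.52, -0.48)
Step 2: at (-3.52, -0.48), ∇h = (-42.24, -1.92) → (-3.52, -0.48) − 0.01·(-42.24, -1.92) = (-3.0976, -0.4608)
Step 3: at (-3.0976, -0.4608), ∇h = (-37.1712, -1.8432) → (-3.0976, -0.4608) − 0.01·(-37.1712, -1.8432) = (-2.725888, -0.442368)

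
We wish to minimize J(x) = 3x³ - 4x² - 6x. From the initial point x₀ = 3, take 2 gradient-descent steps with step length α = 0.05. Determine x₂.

0.838875

J′(x) = 9x² - 8x - 6
x₁ = 3 − 0.05·51 = 0.45
x₂ = 0.45 − 0.05·(-7.7775) = 0.838875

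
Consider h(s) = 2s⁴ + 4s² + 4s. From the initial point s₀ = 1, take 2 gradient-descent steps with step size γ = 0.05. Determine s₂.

h′(s) = 8s³ + 8s + 4
s₁ = 1 − 0.05·20 = 0
s₂ = 0 − 0.05·4 = -0.2

-0.2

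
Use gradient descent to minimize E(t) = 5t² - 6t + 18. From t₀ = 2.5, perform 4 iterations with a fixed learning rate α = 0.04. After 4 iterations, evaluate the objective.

16.503170688

E′(t) = 10t - 6
Step 1: E′(2.5) = 19; t₁ = 2.5 − 0.04·19 = 1.74
Step 2: E′(1.74) = 11.4; t₂ = 1.74 − 0.04·11.4 = 1.284
Step 3: E′(1.284) = 6.84; t₃ = 1.284 − 0.04·6.84 = 1.0104
Step 4: E′(1.0104) = 4.104; t₄ = 1.0104 − 0.04·4.104 = 0.84624
E(0.84624) = 16.503170688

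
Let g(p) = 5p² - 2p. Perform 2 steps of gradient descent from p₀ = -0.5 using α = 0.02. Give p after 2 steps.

g′(p) = 10p - 2
Step 1: g′(-0.5) = -7; p₁ = -0.5 − 0.02·(-7) = -0.36
Step 2: g′(-0.36) = -5.6; p₂ = -0.36 − 0.02·(-5.6) = -0.248

-0.248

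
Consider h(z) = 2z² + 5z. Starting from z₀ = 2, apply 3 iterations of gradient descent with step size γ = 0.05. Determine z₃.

h′(z) = 4z + 5
z₁ = 2 − 0.05·13 = 1.35
z₂ = 1.35 − 0.05·10.4 = 0.83
z₃ = 0.83 − 0.05·8.32 = 0.414

0.414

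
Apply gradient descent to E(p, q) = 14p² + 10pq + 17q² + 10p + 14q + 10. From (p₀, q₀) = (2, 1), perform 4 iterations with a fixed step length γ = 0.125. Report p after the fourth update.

444.0234375

∇E = (28p + 10q + 10, 10p + 34q + 14)
(p₁, q₁) = (2, 1) − 0.125·(76, 68) = (-7.5, -7.5)
(p₂, q₂) = (-7.5, -7.5) − 0.125·(-275, -316) = (26.875, 32)
(p₃, q₃) = (26.875, 32) − 0.125·(1082.5, 1370.75) = (-108.4375, -139.34375)
(p₄, q₄) = (-108.4375, -139.34375) − 0.125·(-4419.6875, -5808.0625) = (444.0234375, 586.6640625)
p = 444.0234375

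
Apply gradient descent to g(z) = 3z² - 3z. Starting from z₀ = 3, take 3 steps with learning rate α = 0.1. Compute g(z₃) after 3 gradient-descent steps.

-0.6732

g′(z) = 6z - 3
z₁ = 3 − 0.1·15 = 1.5
z₂ = 1.5 − 0.1·6 = 0.9
z₃ = 0.9 − 0.1·2.4 = 0.66
g(0.66) = -0.6732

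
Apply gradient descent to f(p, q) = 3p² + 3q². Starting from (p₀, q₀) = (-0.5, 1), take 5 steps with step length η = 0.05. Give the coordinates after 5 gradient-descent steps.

(-0.084035, 0.16807)

∇f = (6p, 6q)
Step 1: at (-0.5, 1), ∇f = (-3, 6) → (-0.5, 1) − 0.05·(-3, 6) = (-0.35, 0.7)
Step 2: at (-0.35, 0.7), ∇f = (-2.1, 4.2) → (-0.35, 0.7) − 0.05·(-2.1, 4.2) = (-0.245, 0.49)
Step 3: at (-0.245, 0.49), ∇f = (-1.47, 2.94) → (-0.245, 0.49) − 0.05·(-1.47, 2.94) = (-0.1715, 0.343)
Step 4: at (-0.1715, 0.343), ∇f = (-1.029, 2.058) → (-0.1715, 0.343) − 0.05·(-1.029, 2.058) = (-0.12005, 0.2401)
Step 5: at (-0.12005, 0.2401), ∇f = (-0.7203, 1.4406) → (-0.12005, 0.2401) − 0.05·(-0.7203, 1.4406) = (-0.084035, 0.16807)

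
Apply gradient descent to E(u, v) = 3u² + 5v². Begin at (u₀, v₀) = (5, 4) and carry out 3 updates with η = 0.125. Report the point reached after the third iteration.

∇E = (6u, 10v)
(u₁, v₁) = (5, 4) − 0.125·(30, 40) = (1.25, -1)
(u₂, v₂) = (1.25, -1) − 0.125·(7.5, -10) = (0.3125, 0.25)
(u₃, v₃) = (0.3125, 0.25) − 0.125·(1.875, 2.5) = (0.078125, -0.0625)

(0.078125, -0.0625)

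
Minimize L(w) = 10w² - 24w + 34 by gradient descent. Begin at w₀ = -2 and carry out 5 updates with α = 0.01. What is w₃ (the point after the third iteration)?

-0.4384

L′(w) = 20w - 24
w₁ = -2 − 0.01·(-64) = -1.36
w₂ = -1.36 − 0.01·(-51.2) = -0.848
w₃ = -0.848 − 0.01·(-40.96) = -0.4384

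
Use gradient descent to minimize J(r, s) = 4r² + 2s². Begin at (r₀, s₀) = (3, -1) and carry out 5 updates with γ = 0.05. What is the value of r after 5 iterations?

0.23328

∇J = (8r, 4s)
Step 1: at (3, -1), ∇J = (24, -4) → (3, -1) − 0.05·(24, -4) = (1.8, -0.8)
Step 2: at (1.8, -0.8), ∇J = (14.4, -3.2) → (1.8, -0.8) − 0.05·(14.4, -3.2) = (1.08, -0.64)
Step 3: at (1.08, -0.64), ∇J = (8.64, -2.56) → (1.08, -0.64) − 0.05·(8.64, -2.56) = (0.648, -0.512)
Step 4: at (0.648, -0.512), ∇J = (5.184, -2.048) → (0.648, -0.512) − 0.05·(5.184, -2.048) = (0.3888, -0.4096)
Step 5: at (0.3888, -0.4096), ∇J = (3.1104, -1.6384) → (0.3888, -0.4096) − 0.05·(3.1104, -1.6384) = (0.23328, -0.32768)
r = 0.23328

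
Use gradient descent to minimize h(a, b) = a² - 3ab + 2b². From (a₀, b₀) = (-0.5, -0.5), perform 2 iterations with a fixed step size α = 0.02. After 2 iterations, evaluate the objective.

-0.01668688

∇h = (2a - 3b, -3a + 4b)
Step 1: at (-0.5, -0.5), ∇h = (0.5, -0.5) → (-0.5, -0.5) − 0.02·(0.5, -0.5) = (-0.51, -0.49)
Step 2: at (-0.51, -0.49), ∇h = (0.45, -0.43) → (-0.51, -0.49) − 0.02·(0.45, -0.43) = (-0.519, -0.4814)
h(-0.519, -0.4814) = -0.01668688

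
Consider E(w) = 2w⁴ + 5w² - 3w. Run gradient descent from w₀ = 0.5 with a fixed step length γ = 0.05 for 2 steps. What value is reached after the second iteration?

0.30785

E′(w) = 8w³ + 10w - 3
Step 1: E′(0.5) = 3; w₁ = 0.5 − 0.05·3 = 0.35
Step 2: E′(0.35) = 0.843; w₂ = 0.35 − 0.05·0.843 = 0.30785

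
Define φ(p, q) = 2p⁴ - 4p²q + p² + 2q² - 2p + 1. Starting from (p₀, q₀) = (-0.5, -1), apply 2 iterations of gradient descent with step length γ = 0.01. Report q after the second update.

-0.904944

∇φ = (8p³ - 8pq + 2p - 2, -4p² + 4q)
(p₁, q₁) = (-0.5, -1) − 0.01·(-8, -5) = (-0.42, -0.95)
(p₂, q₂) = (-0.42, -0.95) − 0.01·(-6.624704, -4.5056) = (-0.35375296, -0.904944)
q = -0.904944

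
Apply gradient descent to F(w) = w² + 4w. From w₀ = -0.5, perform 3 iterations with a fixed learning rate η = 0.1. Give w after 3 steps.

-1.232

F′(w) = 2w + 4
Step 1: F′(-0.5) = 3; w₁ = -0.5 − 0.1·3 = -0.8
Step 2: F′(-0.8) = 2.4; w₂ = -0.8 − 0.1·2.4 = -1.04
Step 3: F′(-1.04) = 1.92; w₃ = -1.04 − 0.1·1.92 = -1.232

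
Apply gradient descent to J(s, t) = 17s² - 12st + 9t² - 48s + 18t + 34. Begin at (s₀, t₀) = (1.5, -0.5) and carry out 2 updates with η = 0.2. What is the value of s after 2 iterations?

14.46

∇J = (34s - 12t - 48, -12s + 18t + 18)
(s₁, t₁) = (1.5, -0.5) − 0.2·(9, -9) = (-0.3, 1.3)
(s₂, t₂) = (-0.3, 1.3) − 0.2·(-73.8, 45) = (14.46, -7.7)
s = 14.46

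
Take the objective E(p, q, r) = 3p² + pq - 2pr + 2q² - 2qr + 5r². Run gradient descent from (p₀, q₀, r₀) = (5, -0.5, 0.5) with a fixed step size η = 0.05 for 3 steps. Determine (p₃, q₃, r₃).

(1.9159375, -0.536375, 0.525125)

∇E = (6p + q - 2r, p + 4q - 2r, -2p - 2q + 10r)
(p₁, q₁, r₁) = (5, -0.5, 0.5) − 0.05·(28.5, 2, -4) = (3.575, -0.6, 0.7)
(p₂, q₂, r₂) = (3.575, -0.6, 0.7) − 0.05·(19.45, -0.225, 1.05) = (2.6025, -0.58875, 0.6475)
(p₃, q₃, r₃) = (2.6025, -0.58875, 0.6475) − 0.05·(13.73125, -1.0475, 2.4475) = (1.9159375, -0.536375, 0.525125)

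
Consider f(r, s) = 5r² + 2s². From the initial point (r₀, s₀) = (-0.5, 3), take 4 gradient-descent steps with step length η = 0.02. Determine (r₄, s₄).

(-0.2048, 2.14917888)

∇f = (10r, 4s)
(r₁, s₁) = (-0.5, 3) − 0.02·(-5, 12) = (-0.4, 2.76)
(r₂, s₂) = (-0.4, 2.76) − 0.02·(-4, 11.04) = (-0.32, 2.5392)
(r₃, s₃) = (-0.32, 2.5392) − 0.02·(-3.2, 10.1568) = (-0.256, 2.336064)
(r₄, s₄) = (-0.256, 2.336064) − 0.02·(-2.56, 9.344256) = (-0.2048, 2.14917888)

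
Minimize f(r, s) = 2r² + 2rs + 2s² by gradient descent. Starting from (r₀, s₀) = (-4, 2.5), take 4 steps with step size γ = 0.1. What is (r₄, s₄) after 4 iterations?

(-1.3504, 1.312)

∇f = (4r + 2s, 2r + 4s)
(r₁, s₁) = (-4, 2.5) − 0.1·(-11, 2) = (-2.9, 2.3)
(r₂, s₂) = (-2.9, 2.3) − 0.1·(-7, 3.4) = (-2.2, 1.96)
(r₃, s₃) = (-2.2, 1.96) − 0.1·(-4.88, 3.44) = (-1.712, 1.616)
(r₄, s₄) = (-1.712, 1.616) − 0.1·(-3.616, 3.04) = (-1.3504, 1.312)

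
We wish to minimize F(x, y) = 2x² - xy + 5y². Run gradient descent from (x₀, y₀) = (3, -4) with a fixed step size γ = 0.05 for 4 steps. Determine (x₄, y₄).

∇F = (4x - y, -x + 10y)
(x₁, y₁) = (3, -4) − 0.05·(16, -43) = (2.2, -1.85)
(x₂, y₂) = (2.2, -1.85) − 0.05·(10.65, -20.7) = (1.6675, -0.815)
(x₃, y₃) = (1.6675, -0.815) − 0.05·(7.485, -9.8175) = (1.29325, -0.324125)
(x₄, y₄) = (1.29325, -0.324125) − 0.05·(5.497125, -4.5345) = (1.01839375, -0.0974)

(1.01839375, -0.0974)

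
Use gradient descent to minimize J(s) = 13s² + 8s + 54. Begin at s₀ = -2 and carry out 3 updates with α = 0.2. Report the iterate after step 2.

J′(s) = 26s + 8
s₁ = -2 − 0.2·(-44) = 6.8
s₂ = 6.8 − 0.2·184.8 = -30.16

-30.16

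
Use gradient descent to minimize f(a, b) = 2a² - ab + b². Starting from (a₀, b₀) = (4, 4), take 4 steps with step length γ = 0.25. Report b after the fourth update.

0.640625

∇f = (4a - b, -a + 2b)
(a₁, b₁) = (4, 4) − 0.25·(12, 4) = (1, 3)
(a₂, b₂) = (1, 3) − 0.25·(1, 5) = (0.75, 1.75)
(a₃, b₃) = (0.75, 1.75) − 0.25·(1.25, 2.75) = (0.4375, 1.0625)
(a₄, b₄) = (0.4375, 1.0625) − 0.25·(0.6875, 1.6875) = (0.265625, 0.640625)
b = 0.640625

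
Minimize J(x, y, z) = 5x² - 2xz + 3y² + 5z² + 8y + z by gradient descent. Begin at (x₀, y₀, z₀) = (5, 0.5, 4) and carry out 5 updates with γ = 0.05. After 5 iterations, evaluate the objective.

∇J = (10x - 2z, 6y + 8, -2x + 10z + 1)
(x₁, y₁, z₁) = (5, 0.5, 4) − 0.05·(42, 11, 31) = (2.9, -0.05, 2.45)
(x₂, y₂, z₂) = (2.9, -0.05, 2.45) − 0.05·(24.1, 7.7, 19.7) = (1.695, -0.435, 1.465)
(x₃, y₃, z₃) = (1.695, -0.435, 1.465) − 0.05·(14.02, 5.39, 12.26) = (0.994, -0.7045, 0.852)
(x₄, y₄, z₄) = (0.994, -0.7045, 0.852) − 0.05·(8.236, 3.773, 7.532) = (0.5822, -0.89315, 0.4754)
(x₅, y₅, z₅) = (0.5822, -0.89315, 0.4754) − 0.05·(4.8712, 2.6411, 4.5896) = (0.33864, -1.025205, 0.24592)
J(0.33864, -1.025205, 0.24592) = -4.093372341525

-4.093372341525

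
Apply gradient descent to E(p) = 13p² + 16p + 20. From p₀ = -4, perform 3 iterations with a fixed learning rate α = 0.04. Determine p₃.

-0.615168

E′(p) = 26p + 16
p₁ = -4 − 0.04·(-88) = -0.48
p₂ = -0.48 − 0.04·3.52 = -0.6208
p₃ = -0.6208 − 0.04·(-0.1408) = -0.615168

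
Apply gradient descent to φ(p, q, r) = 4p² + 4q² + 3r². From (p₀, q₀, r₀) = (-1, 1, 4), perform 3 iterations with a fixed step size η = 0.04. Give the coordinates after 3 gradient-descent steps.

(-0.314432, 0.314432, 1.755904)

∇φ = (8p, 8q, 6r)
(p₁, q₁, r₁) = (-1, 1, 4) − 0.04·(-8, 8, 24) = (-0.68, 0.68, 3.04)
(p₂, q₂, r₂) = (-0.68, 0.68, 3.04) − 0.04·(-5.44, 5.44, 18.24) = (-0.4624, 0.4624, 2.3104)
(p₃, q₃, r₃) = (-0.4624, 0.4624, 2.3104) − 0.04·(-3.6992, 3.6992, 13.8624) = (-0.314432, 0.314432, 1.755904)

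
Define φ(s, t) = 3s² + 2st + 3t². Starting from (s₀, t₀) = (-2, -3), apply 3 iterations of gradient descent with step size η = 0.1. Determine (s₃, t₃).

∇φ = (6s + 2t, 2s + 6t)
Step 1: at (-2, -3), ∇φ = (-18, -22) → (-2, -3) − 0.1·(-18, -22) = (-0.2, -0.8)
Step 2: at (-0.2, -0.8), ∇φ = (-2.8, -5.2) → (-0.2, -0.8) − 0.1·(-2.8, -5.2) = (0.08, -0.28)
Step 3: at (0.08, -0.28), ∇φ = (-0.08, -1.52) → (0.08, -0.28) − 0.1·(-0.08, -1.52) = (0.088, -0.128)

(0.088, -0.128)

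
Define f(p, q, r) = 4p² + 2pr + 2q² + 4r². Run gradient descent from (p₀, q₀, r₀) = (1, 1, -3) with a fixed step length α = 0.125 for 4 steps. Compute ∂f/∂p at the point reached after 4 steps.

0.0078125

∇f = (8p + 2r, 4q, 2p + 8r)
(p₁, q₁, r₁) = (1, 1, -3) − 0.125·(2, 4, -22) = (0.75, 0.5, -0.25)
(p₂, q₂, r₂) = (0.75, 0.5, -0.25) − 0.125·(5.5, 2, -0.5) = (0.0625, 0.25, -0.1875)
(p₃, q₃, r₃) = (0.0625, 0.25, -0.1875) − 0.125·(0.125, 1, -1.375) = (0.046875, 0.125, -0.015625)
(p₄, q₄, r₄) = (0.046875, 0.125, -0.015625) − 0.125·(0.34375, 0.5, -0.03125) = (0.00390625, 0.0625, -0.01171875)
∂f/∂p at (0.00390625, 0.0625, -0.01171875) = 0.0078125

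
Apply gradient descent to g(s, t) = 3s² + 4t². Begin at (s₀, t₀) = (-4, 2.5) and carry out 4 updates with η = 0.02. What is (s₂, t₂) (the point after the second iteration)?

∇g = (6s, 8t)
(s₁, t₁) = (-4, 2.5) − 0.02·(-24, 20) = (-3.52, 2.1)
(s₂, t₂) = (-3.52, 2.1) − 0.02·(-21.12, 16.8) = (-3.0976, 1.764)

(-3.0976, 1.764)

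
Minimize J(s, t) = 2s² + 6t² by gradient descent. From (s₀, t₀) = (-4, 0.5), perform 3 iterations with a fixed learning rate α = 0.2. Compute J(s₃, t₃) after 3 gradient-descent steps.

∇J = (4s, 12t)
Step 1: at (-4, 0.5), ∇J = (-16, 6) → (-4, 0.5) − 0.2·(-16, 6) = (-0.8, -0.7)
Step 2: at (-0.8, -0.7), ∇J = (-3.2, -8.4) → (-0.8, -0.7) − 0.2·(-3.2, -8.4) = (-0.16, 0.98)
Step 3: at (-0.16, 0.98), ∇J = (-0.64, 11.76) → (-0.16, 0.98) − 0.2·(-0.64, 11.76) = (-0.032, -1.372)
J(-0.032, -1.372) = 11.296352

11.296352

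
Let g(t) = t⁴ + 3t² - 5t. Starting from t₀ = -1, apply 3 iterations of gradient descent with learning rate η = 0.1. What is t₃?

0.65015

g′(t) = 4t³ + 6t - 5
t₁ = -1 − 0.1·(-15) = 0.5
t₂ = 0.5 − 0.1·(-1.5) = 0.65
t₃ = 0.65 − 0.1·(-0.0015) = 0.65015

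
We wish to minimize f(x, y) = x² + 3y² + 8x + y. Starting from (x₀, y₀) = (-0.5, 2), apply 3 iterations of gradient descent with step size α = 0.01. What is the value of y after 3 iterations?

1.632932

∇f = (2x + 8, 6y + 1)
(x₁, y₁) = (-0.5, 2) − 0.01·(7, 13) = (-0.57, 1.87)
(x₂, y₂) = (-0.57, 1.87) − 0.01·(6.86, 12.22) = (-0.6386, 1.7478)
(x₃, y₃) = (-0.6386, 1.7478) − 0.01·(6.7228, 11.4868) = (-0.705828, 1.632932)
y = 1.632932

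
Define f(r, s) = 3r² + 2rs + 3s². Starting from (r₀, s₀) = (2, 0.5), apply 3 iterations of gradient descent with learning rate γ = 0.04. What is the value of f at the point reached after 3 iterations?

∇f = (6r + 2s, 2r + 6s)
(r₁, s₁) = (2, 0.5) − 0.04·(13, 7) = (1.48, 0.22)
(r₂, s₂) = (1.48, 0.22) − 0.04·(9.32, 4.28) = (1.1072, 0.0488)
(r₃, s₃) = (1.1072, 0.0488) − 0.04·(6.7408, 2.5072) = (0.837568, -0.051488)
f(0.837568, -0.051488) = 2.026264103936

2.026264103936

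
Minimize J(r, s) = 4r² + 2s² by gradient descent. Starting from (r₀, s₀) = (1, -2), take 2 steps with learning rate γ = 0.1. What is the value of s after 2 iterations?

-0.72

∇J = (8r, 4s)
(r₁, s₁) = (1, -2) − 0.1·(8, -8) = (0.2, -1.2)
(r₂, s₂) = (0.2, -1.2) − 0.1·(1.6, -4.8) = (0.04, -0.72)
s = -0.72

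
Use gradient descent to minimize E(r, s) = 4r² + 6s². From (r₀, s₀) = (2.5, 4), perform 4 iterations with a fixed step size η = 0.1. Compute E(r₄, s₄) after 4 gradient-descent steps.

0.00030976

∇E = (8r, 12s)
Step 1: at (2.5, 4), ∇E = (20, 48) → (2.5, 4) − 0.1·(20, 48) = (0.5, -0.8)
Step 2: at (0.5, -0.8), ∇E = (4, -9.6) → (0.5, -0.8) − 0.1·(4, -9.6) = (0.1, 0.16)
Step 3: at (0.1, 0.16), ∇E = (0.8, 1.92) → (0.1, 0.16) − 0.1·(0.8, 1.92) = (0.02, -0.032)
Step 4: at (0.02, -0.032), ∇E = (0.16, -0.384) → (0.02, -0.032) − 0.1·(0.16, -0.384) = (0.004, 0.0064)
E(0.004, 0.0064) = 0.00030976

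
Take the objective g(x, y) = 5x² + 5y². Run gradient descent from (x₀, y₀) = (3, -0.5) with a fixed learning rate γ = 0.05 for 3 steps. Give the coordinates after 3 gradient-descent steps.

∇g = (10x, 10y)
(x₁, y₁) = (3, -0.5) − 0.05·(30, -5) = (1.5, -0.25)
(x₂, y₂) = (1.5, -0.25) − 0.05·(15, -2.5) = (0.75, -0.125)
(x₃, y₃) = (0.75, -0.125) − 0.05·(7.5, -1.25) = (0.375, -0.0625)

(0.375, -0.0625)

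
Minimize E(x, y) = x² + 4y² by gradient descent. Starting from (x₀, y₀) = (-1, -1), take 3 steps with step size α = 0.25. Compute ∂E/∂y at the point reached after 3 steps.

∇E = (2x, 8y)
Step 1: at (-1, -1), ∇E = (-2, -8) → (-1, -1) − 0.25·(-2, -8) = (-0.5, 1)
Step 2: at (-0.5, 1), ∇E = (-1, 8) → (-0.5, 1) − 0.25·(-1, 8) = (-0.25, -1)
Step 3: at (-0.25, -1), ∇E = (-0.5, -8) → (-0.25, -1) − 0.25·(-0.5, -8) = (-0.125, 1)
∂E/∂y at (-0.125, 1) = 8

8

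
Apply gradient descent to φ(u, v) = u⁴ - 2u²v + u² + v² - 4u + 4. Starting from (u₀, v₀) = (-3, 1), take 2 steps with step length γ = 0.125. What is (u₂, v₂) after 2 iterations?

(-514.8828125, 28.515625)

∇φ = (4u³ - 4uv + 2u - 4, -2u² + 2v)
(u₁, v₁) = (-3, 1) − 0.125·(-106, -16) = (10.25, 3)
(u₂, v₂) = (10.25, 3) − 0.125·(4201.0625, -204.125) = (-514.8828125, 28.515625)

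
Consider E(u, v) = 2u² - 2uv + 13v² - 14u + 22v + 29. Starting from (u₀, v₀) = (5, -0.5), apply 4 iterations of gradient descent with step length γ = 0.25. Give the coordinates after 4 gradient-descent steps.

(8.46875, -59.03125)

∇E = (4u - 2v - 14, -2u + 26v + 22)
(u₁, v₁) = (5, -0.5) − 0.25·(7, -1) = (3.25, -0.25)
(u₂, v₂) = (3.25, -0.25) − 0.25·(-0.5, 9) = (3.375, -2.5)
(u₃, v₃) = (3.375, -2.5) − 0.25·(4.5, -49.75) = (2.25, 9.9375)
(u₄, v₄) = (2.25, 9.9375) − 0.25·(-24.875, 275.875) = (8.46875, -59.03125)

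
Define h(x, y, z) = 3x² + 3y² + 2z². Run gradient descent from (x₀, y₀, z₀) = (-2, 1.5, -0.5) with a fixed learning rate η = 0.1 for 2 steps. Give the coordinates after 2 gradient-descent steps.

(-0.32, 0.24, -0.18)

∇h = (6x, 6y, 4z)
(x₁, y₁, z₁) = (-2, 1.5, -0.5) − 0.1·(-12, 9, -2) = (-0.8, 0.6, -0.3)
(x₂, y₂, z₂) = (-0.8, 0.6, -0.3) − 0.1·(-4.8, 3.6, -1.2) = (-0.32, 0.24, -0.18)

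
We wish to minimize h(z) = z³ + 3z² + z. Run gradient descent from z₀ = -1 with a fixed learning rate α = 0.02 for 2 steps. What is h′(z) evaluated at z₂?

-1.980846052352

h′(z) = 3z² + 6z + 1
z₁ = -1 − 0.02·(-2) = -0.96
z₂ = -0.96 − 0.02·(-1.9952) = -0.920096
h′(z) at (-0.920096) = -1.980846052352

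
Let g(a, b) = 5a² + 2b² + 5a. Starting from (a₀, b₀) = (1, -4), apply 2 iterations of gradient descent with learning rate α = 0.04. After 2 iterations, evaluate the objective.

∇g = (10a + 5, 4b)
Step 1: at (1, -4), ∇g = (15, -16) → (1, -4) − 0.04·(15, -16) = (0.4, -3.36)
Step 2: at (0.4, -3.36), ∇g = (9, -13.44) → (0.4, -3.36) − 0.04·(9, -13.44) = (0.04, -2.8224)
g(0.04, -2.8224) = 16.13988352

16.13988352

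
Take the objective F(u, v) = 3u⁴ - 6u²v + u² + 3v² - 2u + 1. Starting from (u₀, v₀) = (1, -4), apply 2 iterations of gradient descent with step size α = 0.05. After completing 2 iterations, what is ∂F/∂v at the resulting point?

∇F = (12u³ - 12uv + 2u - 2, -6u² + 6v)
(u₁, v₁) = (1, -4) − 0.05·(60, -30) = (-2, -2.5)
(u₂, v₂) = (-2, -2.5) − 0.05·(-162, -39) = (6.1, -0.55)
∂F/∂v at (6.1, -0.55) = -226.56

-226.56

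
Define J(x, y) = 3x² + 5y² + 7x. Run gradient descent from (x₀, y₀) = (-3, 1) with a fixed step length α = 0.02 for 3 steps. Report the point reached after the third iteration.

∇J = (6x + 7, 10y)
(x₁, y₁) = (-3, 1) − 0.02·(-11, 10) = (-2.78, 0.8)
(x₂, y₂) = (-2.78, 0.8) − 0.02·(-9.68, 8) = (-2.5864, 0.64)
(x₃, y₃) = (-2.5864, 0.64) − 0.02·(-8.5184, 6.4) = (-2.416032, 0.512)

(-2.416032, 0.512)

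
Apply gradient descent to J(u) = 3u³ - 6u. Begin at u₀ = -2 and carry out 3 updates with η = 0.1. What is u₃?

J′(u) = 9u² - 6
u₁ = -2 − 0.1·30 = -5
u₂ = -5 − 0.1·219 = -26.9
u₃ = -26.9 − 0.1·6506.49 = -677.549

-677.549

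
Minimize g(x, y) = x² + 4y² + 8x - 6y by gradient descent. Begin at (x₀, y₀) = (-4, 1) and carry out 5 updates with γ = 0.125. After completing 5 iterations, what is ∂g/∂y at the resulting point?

∇g = (2x + 8, 8y - 6)
(x₁, y₁) = (-4, 1) − 0.125·(0, 2) = (-4, 0.75)
(x₂, y₂) = (-4, 0.75) − 0.125·(0, 0) = (-4, 0.75)
(x₃, y₃) = (-4, 0.75) − 0.125·(0, 0) = (-4, 0.75)
(x₄, y₄) = (-4, 0.75) − 0.125·(0, 0) = (-4, 0.75)
(x₅, y₅) = (-4, 0.75) − 0.125·(0, 0) = (-4, 0.75)
∂g/∂y at (-4, 0.75) = 0

0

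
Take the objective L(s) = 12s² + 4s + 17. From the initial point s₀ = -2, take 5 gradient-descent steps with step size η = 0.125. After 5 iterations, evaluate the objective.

L′(s) = 24s + 4
s₁ = -2 − 0.125·(-44) = 3.5
s₂ = 3.5 − 0.125·88 = -7.5
s₃ = -7.5 − 0.125·(-176) = 14.5
s₄ = 14.5 − 0.125·352 = -29.5
s₅ = -29.5 − 0.125·(-704) = 58.5
L(58.5) = 41318

41318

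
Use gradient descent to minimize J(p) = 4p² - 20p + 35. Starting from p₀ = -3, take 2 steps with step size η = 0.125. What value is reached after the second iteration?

J′(p) = 8p - 20
Step 1: J′(-3) = -44; p₁ = -3 − 0.125·(-44) = 2.5
Step 2: J′(2.5) = 0; p₂ = 2.5 − 0.125·0 = 2.5

2.5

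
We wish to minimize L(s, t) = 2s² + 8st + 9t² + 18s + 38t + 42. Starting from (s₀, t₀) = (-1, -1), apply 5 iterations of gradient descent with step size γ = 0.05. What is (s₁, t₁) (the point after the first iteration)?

∇L = (4s + 8t + 18, 8s + 18t + 38)
(s₁, t₁) = (-1, -1) − 0.05·(6, 12) = (-1.3, -1.6)

(-1.3, -1.6)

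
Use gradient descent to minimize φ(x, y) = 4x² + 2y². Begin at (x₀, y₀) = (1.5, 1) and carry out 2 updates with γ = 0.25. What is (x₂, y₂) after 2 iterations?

∇φ = (8x, 4y)
Step 1: at (1.5, 1), ∇φ = (12, 4) → (1.5, 1) − 0.25·(12, 4) = (-1.5, 0)
Step 2: at (-1.5, 0), ∇φ = (-12, 0) → (-1.5, 0) − 0.25·(-12, 0) = (1.5, 0)

(1.5, 0)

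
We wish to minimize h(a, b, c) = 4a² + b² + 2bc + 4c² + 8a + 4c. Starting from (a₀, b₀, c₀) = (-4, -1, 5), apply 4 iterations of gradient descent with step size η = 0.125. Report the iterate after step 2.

∇h = (8a + 8, 2b + 2c, 2b + 8c + 4)
Step 1: at (-4, -1, 5), ∇h = (-24, 8, 42) → (-4, -1, 5) − 0.125·(-24, 8, 42) = (-1, -2, -0.25)
Step 2: at (-1, -2, -0.25), ∇h = (0, -4.5, -2) → (-1, -2, -0.25) − 0.125·(0, -4.5, -2) = (-1, -1.4375, 0)

(-1, -1.4375, 0)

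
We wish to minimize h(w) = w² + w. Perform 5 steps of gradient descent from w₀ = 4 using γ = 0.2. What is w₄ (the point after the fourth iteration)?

0.0832

h′(w) = 2w + 1
Step 1: h′(4) = 9; w₁ = 4 − 0.2·9 = 2.2
Step 2: h′(2.2) = 5.4; w₂ = 2.2 − 0.2·5.4 = 1.12
Step 3: h′(1.12) = 3.24; w₃ = 1.12 − 0.2·3.24 = 0.472
Step 4: h′(0.472) = 1.944; w₄ = 0.472 − 0.2·1.944 = 0.0832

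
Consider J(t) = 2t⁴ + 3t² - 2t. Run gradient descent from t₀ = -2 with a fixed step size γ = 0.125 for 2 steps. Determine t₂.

-463.296875

J′(t) = 8t³ + 6t - 2
t₁ = -2 − 0.125·(-78) = 7.75
t₂ = 7.75 − 0.125·3768.375 = -463.296875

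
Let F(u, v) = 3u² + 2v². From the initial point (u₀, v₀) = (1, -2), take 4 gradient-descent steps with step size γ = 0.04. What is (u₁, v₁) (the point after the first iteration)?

(0.76, -1.68)

∇F = (6u, 4v)
Step 1: at (1, -2), ∇F = (6, -8) → (1, -2) − 0.04·(6, -8) = (0.76, -1.68)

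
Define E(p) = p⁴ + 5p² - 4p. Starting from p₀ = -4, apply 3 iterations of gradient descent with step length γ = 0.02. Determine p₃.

0.82201088

E′(p) = 4p³ + 10p - 4
Step 1: E′(-4) = -300; p₁ = -4 − 0.02·(-300) = 2
Step 2: E′(2) = 48; p₂ = 2 − 0.02·48 = 1.04
Step 3: E′(1.04) = 10.899456; p₃ = 1.04 − 0.02·10.899456 = 0.82201088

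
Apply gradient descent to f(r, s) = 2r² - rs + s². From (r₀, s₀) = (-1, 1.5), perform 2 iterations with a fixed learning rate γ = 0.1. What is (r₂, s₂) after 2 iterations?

(-0.16, 0.835)

∇f = (4r - s, -r + 2s)
Step 1: at (-1, 1.5), ∇f = (-5.5, 4) → (-1, 1.5) − 0.1·(-5.5, 4) = (-0.45, 1.1)
Step 2: at (-0.45, 1.1), ∇f = (-2.9, 2.65) → (-0.45, 1.1) − 0.1·(-2.9, 2.65) = (-0.16, 0.835)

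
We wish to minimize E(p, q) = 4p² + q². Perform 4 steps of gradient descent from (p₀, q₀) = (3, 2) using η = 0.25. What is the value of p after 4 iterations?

3

∇E = (8p, 2q)
(p₁, q₁) = (3, 2) − 0.25·(24, 4) = (-3, 1)
(p₂, q₂) = (-3, 1) − 0.25·(-24, 2) = (3, 0.5)
(p₃, q₃) = (3, 0.5) − 0.25·(24, 1) = (-3, 0.25)
(p₄, q₄) = (-3, 0.25) − 0.25·(-24, 0.5) = (3, 0.125)
p = 3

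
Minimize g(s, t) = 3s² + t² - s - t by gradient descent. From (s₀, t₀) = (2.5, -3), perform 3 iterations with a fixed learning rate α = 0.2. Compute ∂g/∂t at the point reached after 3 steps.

∇g = (6s - 1, 2t - 1)
Step 1: at (2.5, -3), ∇g = (14, -7) → (2.5, -3) − 0.2·(14, -7) = (-0.3, -1.6)
Step 2: at (-0.3, -1.6), ∇g = (-2.8, -4.2) → (-0.3, -1.6) − 0.2·(-2.8, -4.2) = (0.26, -0.76)
Step 3: at (0.26, -0.76), ∇g = (0.56, -2.52) → (0.26, -0.76) − 0.2·(0.56, -2.52) = (0.148, -0.256)
∂g/∂t at (0.148, -0.256) = -1.512

-1.512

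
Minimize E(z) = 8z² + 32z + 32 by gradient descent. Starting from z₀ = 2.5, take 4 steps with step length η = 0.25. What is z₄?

362.5

E′(z) = 16z + 32
Step 1: E′(2.5) = 72; z₁ = 2.5 − 0.25·72 = -15.5
Step 2: E′(-15.5) = -216; z₂ = -15.5 − 0.25·(-216) = 38.5
Step 3: E′(38.5) = 648; z₃ = 38.5 − 0.25·648 = -123.5
Step 4: E′(-123.5) = -1944; z₄ = -123.5 − 0.25·(-1944) = 362.5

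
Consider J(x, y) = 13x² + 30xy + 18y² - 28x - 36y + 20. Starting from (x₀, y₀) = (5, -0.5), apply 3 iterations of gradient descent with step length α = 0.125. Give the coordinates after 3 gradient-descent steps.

∇J = (26x + 30y - 28, 30x + 36y - 36)
Step 1: at (5, -0.5), ∇J = (87, 96) → (5, -0.5) − 0.125·(87, 96) = (-5.875, -12.5)
Step 2: at (-5.875, -12.5), ∇J = (-555.75, -662.25) → (-5.875, -12.5) − 0.125·(-555.75, -662.25) = (63.59375, 70.28125)
Step 3: at (63.59375, 70.28125), ∇J = (3733.875, 4401.9375) → (63.59375, 70.28125) − 0.125·(3733.875, 4401.9375) = (-403.140625, -479.9609375)

(-403.140625, -479.9609375)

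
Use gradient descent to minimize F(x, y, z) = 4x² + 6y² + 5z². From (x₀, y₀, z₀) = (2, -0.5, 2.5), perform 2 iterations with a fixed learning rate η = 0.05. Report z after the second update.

0.625

∇F = (8x, 12y, 10z)
(x₁, y₁, z₁) = (2, -0.5, 2.5) − 0.05·(16, -6, 25) = (1.2, -0.2, 1.25)
(x₂, y₂, z₂) = (1.2, -0.2, 1.25) − 0.05·(9.6, -2.4, 12.5) = (0.72, -0.08, 0.625)
z = 0.625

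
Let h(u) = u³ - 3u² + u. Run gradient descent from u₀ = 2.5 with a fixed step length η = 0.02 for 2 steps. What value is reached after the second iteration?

h′(u) = 3u² - 6u + 1
u₁ = 2.5 − 0.02·4.75 = 2.405
u₂ = 2.405 − 0.02·3.922075 = 2.3265585

2.3265585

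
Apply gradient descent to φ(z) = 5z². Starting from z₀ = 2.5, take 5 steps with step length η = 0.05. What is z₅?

0.078125

φ′(z) = 10z
z₁ = 2.5 − 0.05·25 = 1.25
z₂ = 1.25 − 0.05·12.5 = 0.625
z₃ = 0.625 − 0.05·6.25 = 0.3125
z₄ = 0.3125 − 0.05·3.125 = 0.15625
z₅ = 0.15625 − 0.05·1.5625 = 0.078125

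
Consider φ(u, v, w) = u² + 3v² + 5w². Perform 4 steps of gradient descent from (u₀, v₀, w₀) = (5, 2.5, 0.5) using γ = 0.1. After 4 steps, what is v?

0.064

∇φ = (2u, 6v, 10w)
(u₁, v₁, w₁) = (5, 2.5, 0.5) − 0.1·(10, 15, 5) = (4, 1, 0)
(u₂, v₂, w₂) = (4, 1, 0) − 0.1·(8, 6, 0) = (3.2, 0.4, 0)
(u₃, v₃, w₃) = (3.2, 0.4, 0) − 0.1·(6.4, 2.4, 0) = (2.56, 0.16, 0)
(u₄, v₄, w₄) = (2.56, 0.16, 0) − 0.1·(5.12, 0.96, 0) = (2.048, 0.064, 0)
v = 0.064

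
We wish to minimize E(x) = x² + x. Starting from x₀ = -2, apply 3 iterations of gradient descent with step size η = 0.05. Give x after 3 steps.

-1.5935

E′(x) = 2x + 1
Step 1: E′(-2) = -3; x₁ = -2 − 0.05·(-3) = -1.85
Step 2: E′(-1.85) = -2.7; x₂ = -1.85 − 0.05·(-2.7) = -1.715
Step 3: E′(-1.715) = -2.43; x₃ = -1.715 − 0.05·(-2.43) = -1.5935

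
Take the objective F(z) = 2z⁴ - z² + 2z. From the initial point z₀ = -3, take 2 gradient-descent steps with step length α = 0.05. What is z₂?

-154.0496

F′(z) = 8z³ - 2z + 2
z₁ = -3 − 0.05·(-208) = 7.4
z₂ = 7.4 − 0.05·3228.992 = -154.0496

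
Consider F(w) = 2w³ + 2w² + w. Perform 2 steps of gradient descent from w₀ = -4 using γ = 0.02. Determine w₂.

F′(w) = 6w² + 4w + 1
Step 1: F′(-4) = 81; w₁ = -4 − 0.02·81 = -5.62
Step 2: F′(-5.62) = 168.0264; w₂ = -5.62 − 0.02·168.0264 = -8.980528

-8.980528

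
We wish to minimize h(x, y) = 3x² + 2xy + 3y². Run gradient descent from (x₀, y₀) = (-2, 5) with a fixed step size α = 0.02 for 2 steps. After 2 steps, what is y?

4.0208

∇h = (6x + 2y, 2x + 6y)
Step 1: at (-2, 5), ∇h = (-2, 26) → (-2, 5) − 0.02·(-2, 26) = (-1.96, 4.48)
Step 2: at (-1.96, 4.48), ∇h = (-2.8, 22.96) → (-1.96, 4.48) − 0.02·(-2.8, 22.96) = (-1.904, 4.0208)
y = 4.0208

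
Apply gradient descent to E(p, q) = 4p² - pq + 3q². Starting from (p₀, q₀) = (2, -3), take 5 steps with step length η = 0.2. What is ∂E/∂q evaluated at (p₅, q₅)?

1.43232

∇E = (8p - q, -p + 6q)
(p₁, q₁) = (2, -3) − 0.2·(19, -20) = (-1.8, 1)
(p₂, q₂) = (-1.8, 1) − 0.2·(-15.4, 7.8) = (1.28, -0.56)
(p₃, q₃) = (1.28, -0.56) − 0.2·(10.8, -4.64) = (-0.88, 0.368)
(p₄, q₄) = (-0.88, 0.368) − 0.2·(-7.408, 3.088) = (0.6016, -0.2496)
(p₅, q₅) = (0.6016, -0.2496) − 0.2·(5.0624, -2.0992) = (-0.41088, 0.17024)
∂E/∂q at (-0.41088, 0.17024) = 1.43232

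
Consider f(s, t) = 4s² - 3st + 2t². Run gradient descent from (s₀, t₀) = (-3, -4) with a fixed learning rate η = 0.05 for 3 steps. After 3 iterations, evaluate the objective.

13.66083134375

∇f = (8s - 3t, -3s + 4t)
Step 1: at (-3, -4), ∇f = (-12, -7) → (-3, -4) − 0.05·(-12, -7) = (-2.4, -3.65)
Step 2: at (-2.4, -3.65), ∇f = (-8.25, -7.4) → (-2.4, -3.65) − 0.05·(-8.25, -7.4) = (-1.9875, -3.28)
Step 3: at (-1.9875, -3.28), ∇f = (-6.06, -7.1575) → (-1.9875, -3.28) − 0.05·(-6.06, -7.1575) = (-1.6845, -2.922125)
f(-1.6845, -2.922125) = 13.66083134375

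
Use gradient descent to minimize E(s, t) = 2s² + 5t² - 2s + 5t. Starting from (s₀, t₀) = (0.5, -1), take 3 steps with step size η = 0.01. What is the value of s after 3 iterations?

∇E = (4s - 2, 10t + 5)
(s₁, t₁) = (0.5, -1) − 0.01·(0, -5) = (0.5, -0.95)
(s₂, t₂) = (0.5, -0.95) − 0.01·(0, -4.5) = (0.5, -0.905)
(s₃, t₃) = (0.5, -0.905) − 0.01·(0, -4.05) = (0.5, -0.8645)
s = 0.5

0.5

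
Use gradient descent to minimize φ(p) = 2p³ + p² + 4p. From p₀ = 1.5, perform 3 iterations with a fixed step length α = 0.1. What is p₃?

φ′(p) = 6p² + 2p + 4
Step 1: φ′(1.5) = 20.5; p₁ = 1.5 − 0.1·20.5 = -0.55
Step 2: φ′(-0.55) = 4.715; p₂ = -0.55 − 0.1·4.715 = -1.0215
Step 3: φ′(-1.0215) = 8.2177735; p₃ = -1.0215 − 0.1·8.2177735 = -1.84327735

-1.84327735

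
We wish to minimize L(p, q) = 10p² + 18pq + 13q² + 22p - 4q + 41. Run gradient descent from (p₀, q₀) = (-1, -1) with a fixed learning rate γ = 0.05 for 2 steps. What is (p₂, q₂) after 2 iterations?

∇L = (20p + 18q + 22, 18p + 26q - 4)
(p₁, q₁) = (-1, -1) − 0.05·(-16, -48) = (-0.2, 1.4)
(p₂, q₂) = (-0.2, 1.4) − 0.05·(43.2, 28.8) = (-2.36, -0.04)

(-2.36, -0.04)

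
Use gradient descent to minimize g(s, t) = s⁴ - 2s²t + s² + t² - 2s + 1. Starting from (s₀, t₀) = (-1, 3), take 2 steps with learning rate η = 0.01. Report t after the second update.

2.922432

∇g = (4s³ - 4st + 2s - 2, -2s² + 2t)
(s₁, t₁) = (-1, 3) − 0.01·(4, 4) = (-1.04, 2.96)
(s₂, t₂) = (-1.04, 2.96) − 0.01·(3.734144, 3.7568) = (-1.07734144, 2.922432)
t = 2.922432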